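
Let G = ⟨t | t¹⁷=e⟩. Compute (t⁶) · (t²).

Compute (t⁶) · (t²) by multiplying left to right and reducing via the relations at each step:
  (t⁶) · t² = t⁸

Answer: t⁸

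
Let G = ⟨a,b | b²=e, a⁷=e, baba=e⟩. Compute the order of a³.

Compute successive powers until reaching e:
  (a³)¹ = a³, (a³)² = a⁶, (a³)³ = a², (a³)⁴ = a⁵, (a³)⁵ = a, (a³)⁶ = a⁴, (a³)⁷ = e.
The smallest positive k with (a³)ᵏ = e is 7.

Answer: 7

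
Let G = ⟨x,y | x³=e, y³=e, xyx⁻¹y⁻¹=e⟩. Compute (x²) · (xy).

Compute (x²) · (xy) by multiplying left to right and reducing via the relations at each step:
  (x²) · x = e
  e · y = y

Answer: y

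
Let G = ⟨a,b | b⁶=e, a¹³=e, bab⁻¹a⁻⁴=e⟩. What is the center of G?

An element z ∈ Z(G) iff z commutes with every generator.
For example e is central: e·a = a = a·e; e·b = b = b·e.
Whereas a ∉ Z(G) since a·b = ab ≠ a⁴b = b·a.
Checking each of the 78 elements this way gives Z(G) = {e}, of order 1.

Answer: {e}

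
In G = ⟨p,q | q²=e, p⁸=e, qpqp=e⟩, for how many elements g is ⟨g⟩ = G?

⟨g⟩ = G would require ord(g) = |G| = 16, but the maximum element order in G is 8 < 16. So G is not cyclic and no single element generates it: the count is 0.

Answer: 0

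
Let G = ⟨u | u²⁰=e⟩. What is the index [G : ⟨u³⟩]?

First find ord(u³) by computing successive powers:
  (u³)¹ = u³, (u³)² = u⁶, (u³)³ = u⁹, (u³)⁴ = u¹², (u³)⁵ = u¹⁵, (u³)⁶ = u¹⁸, (u³)⁷ = u, (u³)⁸ = u⁴, (u³)⁹ = u⁷, (u³)¹⁰ = u¹⁰, (u³)¹¹ = u¹³, (u³)¹² = u¹⁶, (u³)¹³ = u¹⁹, (u³)¹⁴ = u², (u³)¹⁵ = u⁵, (u³)¹⁶ = u⁸, (u³)¹⁷ = u¹¹, (u³)¹⁸ = u¹⁴, (u³)¹⁹ = u¹⁷, (u³)²⁰ = e.
So |⟨u³⟩| = ord(u³) = 20. With |G| = 20, by Lagrange [G : ⟨u³⟩] = 20/20 = 1.

Answer: 1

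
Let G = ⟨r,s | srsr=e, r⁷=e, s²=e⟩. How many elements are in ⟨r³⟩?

|⟨r³⟩| equals the order of r³. Compute successive powers until reaching e:
  (r³)¹ = r³, (r³)² = r⁶, (r³)³ = r², (r³)⁴ = r⁵, (r³)⁵ = r, (r³)⁶ = r⁴, (r³)⁷ = e.
The smallest positive k with (r³)ᵏ = e is 7, so |⟨r³⟩| = 7.

Answer: 7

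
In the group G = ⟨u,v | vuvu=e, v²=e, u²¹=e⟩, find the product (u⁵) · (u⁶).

Compute (u⁵) · (u⁶) by multiplying left to right and reducing via the relations at each step:
  (u⁵) · u⁶ = u¹¹

Answer: u¹¹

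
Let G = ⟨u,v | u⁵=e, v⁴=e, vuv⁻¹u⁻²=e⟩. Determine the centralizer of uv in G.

⟨uv⟩ ⊆ C_G(uv) since powers of uv commute with uv; so |C_G(uv)| ≥ |⟨uv⟩| = 4.
By orbit–stabilizer, |C_G(uv)| = |G| / |conj. class of uv| = 20 / 5 = 4.
The 4 elements commuting with uv are {e, uv, u²v³, u³v²}.

Answer: {e, uv, u²v³, u³v²}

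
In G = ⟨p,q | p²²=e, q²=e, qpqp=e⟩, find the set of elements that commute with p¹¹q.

⟨p¹¹q⟩ ⊆ C_G(p¹¹q) since powers of p¹¹q commute with p¹¹q; so |C_G(p¹¹q)| ≥ |⟨p¹¹q⟩| = 2.
By orbit–stabilizer, |C_G(p¹¹q)| = |G| / |conj. class of p¹¹q| = 44 / 11 = 4.
The 4 elements commuting with p¹¹q are {e, p¹¹, q, p¹¹q}.

Answer: {e, p¹¹, q, p¹¹q}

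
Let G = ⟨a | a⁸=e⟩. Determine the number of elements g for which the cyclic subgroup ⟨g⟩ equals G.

G is cyclic of order 8. An element generates G iff its order is 8, and a cyclic group of order 8 has exactly φ(8) = 4 such elements.

Answer: 4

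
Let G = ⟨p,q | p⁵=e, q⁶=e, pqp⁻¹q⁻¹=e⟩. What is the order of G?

Enumerate words in the generators, reducing via the relations: the distinct elements are
  {e, p, q, pq, p², p³, p⁴, q², q³, q⁴, q⁵, pq², pq³, pq⁴, pq⁵, p²q, p³q, p⁴q, p²q², p²q³, p²q⁴, p²q⁵, p³q², p³q³, p³q⁴, p³q⁵, p⁴q², p⁴q³, p⁴q⁴, p⁴q⁵}.
No further products give new elements, so |G| = 30.

Answer: 30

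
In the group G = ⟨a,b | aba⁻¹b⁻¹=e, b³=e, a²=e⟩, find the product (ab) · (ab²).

Compute (ab) · (ab²) by multiplying left to right and reducing via the relations at each step:
  (ab) · a = b
  b · b² = e

Answer: e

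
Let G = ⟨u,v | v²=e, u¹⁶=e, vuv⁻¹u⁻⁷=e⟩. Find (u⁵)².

Compute successive powers of (u⁵), reducing at each step:
  (u⁵)²: (u⁵) · u⁵ = u¹⁰

Answer: u¹⁰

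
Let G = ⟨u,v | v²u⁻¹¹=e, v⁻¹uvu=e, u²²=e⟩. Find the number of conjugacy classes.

The conjugacy classes (representative and size) are:
  [e] (size 1), [u²¹] (size 2), [u²] (size 2), [u³] (size 2), [u¹⁸] (size 2), [u¹⁷] (size 2), [u⁶] (size 2), [u⁷] (size 2), [u⁸] (size 2), [u¹³] (size 2), [u¹²] (size 2), [u¹¹] (size 1), [u¹⁰v] (size 11), [u⁷v] (size 11).
Class equation: 1 + 2 + 2 + 2 + 2 + 2 + 2 + 2 + 2 + 2 + 2 + 1 + 11 + 11 = 44 = |G|. So G has 14 conjugacy classes.

Answer: 14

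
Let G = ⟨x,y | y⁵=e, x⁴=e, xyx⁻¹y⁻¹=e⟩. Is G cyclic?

|G| = 20. The element xy has order 20 (its powers give 20 distinct elements), so ⟨xy⟩ = G and G is cyclic.

Answer: Yes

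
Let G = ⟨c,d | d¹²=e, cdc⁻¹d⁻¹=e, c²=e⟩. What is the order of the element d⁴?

Compute successive powers until reaching e:
  (d⁴)¹ = d⁴, (d⁴)² = d⁸, (d⁴)³ = e.
The smallest positive k with (d⁴)ᵏ = e is 3.

Answer: 3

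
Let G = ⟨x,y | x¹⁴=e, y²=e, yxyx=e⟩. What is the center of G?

An element z ∈ Z(G) iff z commutes with every generator.
For example x⁷ is central: (x⁷)·x = x⁸ = x·(x⁷); (x⁷)·y = x⁷y = y·(x⁷).
Whereas x ∉ Z(G) since x·y = xy ≠ x¹³y = y·x.
Checking each of the 28 elements this way gives Z(G) = {e, x⁷}, of order 2.

Answer: {e, x⁷}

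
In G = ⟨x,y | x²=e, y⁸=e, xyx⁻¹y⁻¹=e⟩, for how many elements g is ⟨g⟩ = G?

⟨g⟩ = G would require ord(g) = |G| = 16, but the maximum element order in G is 8 < 16. So G is not cyclic and no single element generates it: the count is 0.

Answer: 0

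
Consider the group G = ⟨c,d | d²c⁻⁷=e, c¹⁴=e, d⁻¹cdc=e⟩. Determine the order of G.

Enumerate words in the generators, reducing via the relations: the distinct elements are
  {c, d, e, cd, c², c³, c⁴, c⁵, c⁶, c⁷, c⁸, c⁹, c²d, c³d, c¹², c¹³, c¹¹, c¹⁰, c⁴d, c⁵d, c⁶d, d⁻¹, cd⁻¹, c²d⁻¹, c³d⁻¹, c⁴d⁻¹, c⁵d⁻¹, c⁶d⁻¹}.
No further products give new elements, so |G| = 28.

Answer: 28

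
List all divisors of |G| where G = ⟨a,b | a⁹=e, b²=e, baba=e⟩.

|G| = 18 = 2 · 3². By Lagrange's theorem the order of any subgroup divides 18; the divisors of 18 are 1, 2, 3, 6, 9, 18.

Answer: 1, 2, 3, 6, 9, 18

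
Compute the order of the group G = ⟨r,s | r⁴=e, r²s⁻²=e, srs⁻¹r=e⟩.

Enumerate words in the generators, reducing via the relations: the distinct elements are
  {e, r, s, rs, r², r³, s⁻¹, rs⁻¹}.
No further products give new elements, so |G| = 8.

Answer: 8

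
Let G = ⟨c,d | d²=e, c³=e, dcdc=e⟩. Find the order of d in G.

Compute successive powers until reaching e:
  d¹ = d, d² = e.
The smallest positive k with dᵏ = e is 2.

Answer: 2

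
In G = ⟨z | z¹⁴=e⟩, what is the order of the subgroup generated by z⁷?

|⟨z⁷⟩| equals the order of z⁷. Compute successive powers until reaching e:
  (z⁷)¹ = z⁷, (z⁷)² = e.
The smallest positive k with (z⁷)ᵏ = e is 2, so |⟨z⁷⟩| = 2.

Answer: 2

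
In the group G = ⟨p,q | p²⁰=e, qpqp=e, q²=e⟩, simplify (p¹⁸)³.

Compute successive powers of (p¹⁸), reducing at each step:
  (p¹⁸)²: (p¹⁸) · p¹⁸ = p¹⁶
  (p¹⁸)³: (p¹⁶) · p¹⁸ = p¹⁴

Answer: p¹⁴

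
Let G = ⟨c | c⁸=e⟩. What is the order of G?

G is generated by a single element, so G is cyclic. The relator gives c⁸ = e and no smaller power is forced to be e, so the 8 powers {c, e, c², c³, c⁴, c⁵, c⁶, c⁷} are distinct. Hence |G| = 8.

Answer: 8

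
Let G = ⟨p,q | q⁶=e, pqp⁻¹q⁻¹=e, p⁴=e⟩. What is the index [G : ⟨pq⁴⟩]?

First find ord(pq⁴) by computing successive powers:
  (pq⁴)¹ = pq⁴, (pq⁴)² = p²q², (pq⁴)³ = p³, (pq⁴)⁴ = q⁴, (pq⁴)⁵ = pq², (pq⁴)⁶ = p², (pq⁴)⁷ = p³q⁴, (pq⁴)⁸ = q², (pq⁴)⁹ = p, (pq⁴)¹⁰ = p²q⁴, (pq⁴)¹¹ = p³q², (pq⁴)¹² = e.
So |⟨pq⁴⟩| = ord(pq⁴) = 12. With |G| = 24, by Lagrange [G : ⟨pq⁴⟩] = 24/12 = 2.

Answer: 2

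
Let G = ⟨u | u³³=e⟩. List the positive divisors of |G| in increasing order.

|G| = 33 = 3 · 11. By Lagrange's theorem the order of any subgroup divides 33; the divisors of 33 are 1, 3, 11, 33.

Answer: 1, 3, 11, 33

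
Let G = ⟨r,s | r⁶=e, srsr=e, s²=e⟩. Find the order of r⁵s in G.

Compute successive powers until reaching e:
  (r⁵s)¹ = r⁵s, (r⁵s)² = e.
The smallest positive k with (r⁵s)ᵏ = e is 2.

Answer: 2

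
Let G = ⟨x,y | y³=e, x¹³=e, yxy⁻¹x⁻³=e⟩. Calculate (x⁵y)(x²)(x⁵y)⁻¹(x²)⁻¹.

[(x⁵y), (x²)] = (x⁵y)·(x²)·(x⁵y)⁻¹·(x²)⁻¹.
  (x⁵y) · (x²) = x¹¹y
  (x¹¹y) · (x⁷y²) = x⁶
  (x⁶) · (x¹¹) = x⁴

Answer: x⁴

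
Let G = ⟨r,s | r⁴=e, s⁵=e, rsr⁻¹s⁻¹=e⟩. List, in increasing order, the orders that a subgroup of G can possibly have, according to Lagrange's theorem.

|G| = 20 = 2² · 5. By Lagrange's theorem the order of any subgroup divides 20; the divisors of 20 are 1, 2, 4, 5, 10, 20.

Answer: 1, 2, 4, 5, 10, 20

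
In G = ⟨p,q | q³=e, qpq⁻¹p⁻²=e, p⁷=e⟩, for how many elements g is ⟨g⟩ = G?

⟨g⟩ = G would require ord(g) = |G| = 21, but the maximum element order in G is 7 < 21. So G is not cyclic and no single element generates it: the count is 0.

Answer: 0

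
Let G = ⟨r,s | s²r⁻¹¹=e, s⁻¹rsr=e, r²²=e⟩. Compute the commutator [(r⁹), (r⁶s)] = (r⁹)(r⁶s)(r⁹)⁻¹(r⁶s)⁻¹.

[(r⁹), (r⁶s)] = (r⁹)·(r⁶s)·(r⁹)⁻¹·(r⁶s)⁻¹.
  (r⁹) · (r⁶s) = r⁴s⁻¹
  (r⁴s⁻¹) · (r¹³) = r²s
  (r²s) · (r⁶s⁻¹) = r¹⁸

Answer: r¹⁸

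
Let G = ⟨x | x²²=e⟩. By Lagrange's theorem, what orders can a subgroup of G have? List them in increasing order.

|G| = 22 = 2 · 11. By Lagrange's theorem the order of any subgroup divides 22; the divisors of 22 are 1, 2, 11, 22.

Answer: 1, 2, 11, 22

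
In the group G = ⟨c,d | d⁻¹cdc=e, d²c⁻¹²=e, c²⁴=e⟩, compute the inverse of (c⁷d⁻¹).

The order of (c⁷d⁻¹) is 4 (smallest k with (c⁷d⁻¹)ᵏ = e), so (c⁷d⁻¹)⁻¹ = (c⁷d⁻¹)³ = c⁷d.
Check: (c⁷d⁻¹) · (c⁷d) → (c⁷d⁻¹) · c⁷ = d⁻¹;   (d⁻¹) · d = e, giving e as required.

Answer: c⁷d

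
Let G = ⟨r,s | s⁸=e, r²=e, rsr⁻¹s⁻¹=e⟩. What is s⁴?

Compute successive powers of s, reducing at each step:
  s²: s · s = s²
  s³: (s²) · s = s³
  s⁴: (s³) · s = s⁴

Answer: s⁴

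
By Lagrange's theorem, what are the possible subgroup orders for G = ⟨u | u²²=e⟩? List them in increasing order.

|G| = 22 = 2 · 11. By Lagrange's theorem the order of any subgroup divides 22; the divisors of 22 are 1, 2, 11, 22.

Answer: 1, 2, 11, 22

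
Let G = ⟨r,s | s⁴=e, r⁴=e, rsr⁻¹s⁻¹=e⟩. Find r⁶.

Compute successive powers of r, reducing at each step:
  r²: r · r = r²
  r³: (r²) · r = r³
  r⁴: (r³) · r = e
  r⁵: e · r = r
  r⁶: r · r = r²

Answer: r²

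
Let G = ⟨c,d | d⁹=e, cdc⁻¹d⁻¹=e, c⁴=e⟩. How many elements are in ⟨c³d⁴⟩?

|⟨c³d⁴⟩| equals the order of c³d⁴. Compute successive powers until reaching e:
  (c³d⁴)¹ = c³d⁴, (c³d⁴)² = c²d⁸, (c³d⁴)³ = cd³, (c³d⁴)⁴ = d⁷, (c³d⁴)⁵ = c³d², (c³d⁴)⁶ = c²d⁶, (c³d⁴)⁷ = cd, (c³d⁴)⁸ = d⁵, (c³d⁴)⁹ = c³, (c³d⁴)¹⁰ = c²d⁴, (c³d⁴)¹¹ = cd⁸, (c³d⁴)¹² = d³, (c³d⁴)¹³ = c³d⁷, (c³d⁴)¹⁴ = c²d², (c³d⁴)¹⁵ = cd⁶, (c³d⁴)¹⁶ = d, (c³d⁴)¹⁷ = c³d⁵, (c³d⁴)¹⁸ = c², (c³d⁴)¹⁹ = cd⁴, (c³d⁴)²⁰ = d⁸, (c³d⁴)²¹ = c³d³, (c³d⁴)²² = c²d⁷, (c³d⁴)²³ = cd², (c³d⁴)²⁴ = d⁶, (c³d⁴)²⁵ = c³d, (c³d⁴)²⁶ = c²d⁵, (c³d⁴)²⁷ = c, (c³d⁴)²⁸ = d⁴, (c³d⁴)²⁹ = c³d⁸, (c³d⁴)³⁰ = c²d³, (c³d⁴)³¹ = cd⁷, (c³d⁴)³² = d², (c³d⁴)³³ = c³d⁶, (c³d⁴)³⁴ = c²d, (c³d⁴)³⁵ = cd⁵, (c³d⁴)³⁶ = e.
The smallest positive k with (c³d⁴)ᵏ = e is 36, so |⟨c³d⁴⟩| = 36.

Answer: 36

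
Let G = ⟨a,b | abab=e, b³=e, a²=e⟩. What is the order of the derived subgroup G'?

G' = [G, G] is generated by all commutators. The generator-pair commutators are: [a, b] = b.
The subgroup they normally generate is {e, b, b²}, of order 3.
Check: |G/G'| = 6/3 = 2 is the order of the abelianisation.

Answer: 3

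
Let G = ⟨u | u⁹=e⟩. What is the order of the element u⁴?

Compute successive powers until reaching e:
  (u⁴)¹ = u⁴, (u⁴)² = u⁸, (u⁴)³ = u³, (u⁴)⁴ = u⁷, (u⁴)⁵ = u², (u⁴)⁶ = u⁶, (u⁴)⁷ = u, (u⁴)⁸ = u⁵, (u⁴)⁹ = e.
The smallest positive k with (u⁴)ᵏ = e is 9.

Answer: 9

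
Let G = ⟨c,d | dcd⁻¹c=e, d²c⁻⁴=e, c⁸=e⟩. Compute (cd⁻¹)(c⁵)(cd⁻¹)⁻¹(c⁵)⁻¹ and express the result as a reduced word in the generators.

[(cd⁻¹), (c⁵)] = (cd⁻¹)·(c⁵)·(cd⁻¹)⁻¹·(c⁵)⁻¹.
  (cd⁻¹) · (c⁵) = d
  d · (cd) = c³
  (c³) · (c³) = c⁶

Answer: c⁶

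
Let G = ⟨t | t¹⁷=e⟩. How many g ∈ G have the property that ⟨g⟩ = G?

G is cyclic of order 17. An element generates G iff its order is 17, and a cyclic group of order 17 has exactly φ(17) = 16 such elements.

Answer: 16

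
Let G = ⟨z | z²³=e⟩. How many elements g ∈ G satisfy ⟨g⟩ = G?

G is cyclic of order 23. An element generates G iff its order is 23, and a cyclic group of order 23 has exactly φ(23) = 22 such elements.

Answer: 22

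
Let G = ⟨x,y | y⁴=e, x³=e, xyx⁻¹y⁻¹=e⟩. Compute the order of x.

Compute successive powers until reaching e:
  x¹ = x, x² = x², x³ = e.
The smallest positive k with xᵏ = e is 3.

Answer: 3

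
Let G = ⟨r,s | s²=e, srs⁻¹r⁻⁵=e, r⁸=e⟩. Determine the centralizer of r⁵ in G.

⟨r⁵⟩ ⊆ C_G(r⁵) since powers of r⁵ commute with r⁵; so |C_G(r⁵)| ≥ |⟨r⁵⟩| = 8.
By orbit–stabilizer, |C_G(r⁵)| = |G| / |conj. class of r⁵| = 16 / 2 = 8.
The 8 elements commuting with r⁵ are {e, r, r², r³, r⁴, r⁵, r⁶, r⁷}.

Answer: {e, r, r², r³, r⁴, r⁵, r⁶, r⁷}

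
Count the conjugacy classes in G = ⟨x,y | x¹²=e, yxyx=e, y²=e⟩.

The conjugacy classes (representative and size) are:
  [e] (size 1), [x¹¹] (size 2), [x²] (size 2), [x⁹] (size 2), [x⁴] (size 2), [x⁵] (size 2), [x⁶] (size 1), [y] (size 6), [xy] (size 6).
Class equation: 1 + 2 + 2 + 2 + 2 + 2 + 1 + 6 + 6 = 24 = |G|. So G has 9 conjugacy classes.

Answer: 9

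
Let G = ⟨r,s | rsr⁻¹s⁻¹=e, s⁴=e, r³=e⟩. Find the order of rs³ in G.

Compute successive powers until reaching e:
  (rs³)¹ = rs³, (rs³)² = r²s², (rs³)³ = s, (rs³)⁴ = r, (rs³)⁵ = r²s³, (rs³)⁶ = s², (rs³)⁷ = rs, (rs³)⁸ = r², (rs³)⁹ = s³, (rs³)¹⁰ = rs², (rs³)¹¹ = r²s, (rs³)¹² = e.
The smallest positive k with (rs³)ᵏ = e is 12.

Answer: 12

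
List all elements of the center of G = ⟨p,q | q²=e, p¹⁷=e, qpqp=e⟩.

An element z ∈ Z(G) iff z commutes with every generator.
For example e is central: e·p = p = p·e; e·q = q = q·e.
Whereas p ∉ Z(G) since p·q = pq ≠ p¹⁶q = q·p.
Checking each of the 34 elements this way gives Z(G) = {e}, of order 1.

Answer: {e}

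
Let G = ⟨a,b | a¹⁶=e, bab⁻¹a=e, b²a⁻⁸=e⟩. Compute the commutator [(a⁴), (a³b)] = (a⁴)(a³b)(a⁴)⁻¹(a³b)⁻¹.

[(a⁴), (a³b)] = (a⁴)·(a³b)·(a⁴)⁻¹·(a³b)⁻¹.
  (a⁴) · (a³b) = a⁷b
  (a⁷b) · (a¹²) = a³b⁻¹
  (a³b⁻¹) · (a³b⁻¹) = a⁸

Answer: a⁸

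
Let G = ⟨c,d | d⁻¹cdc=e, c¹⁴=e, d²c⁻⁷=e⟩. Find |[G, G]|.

G' = [G, G] is generated by all commutators. The generator-pair commutators are: [c, d] = c².
The subgroup they normally generate is {e, c², c⁴, c⁶, c⁸, c¹⁰, c¹²}, of order 7.
Check: |G/G'| = 28/7 = 4 is the order of the abelianisation.

Answer: 7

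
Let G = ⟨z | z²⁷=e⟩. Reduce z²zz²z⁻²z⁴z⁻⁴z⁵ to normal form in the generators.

Multiply left to right, reducing at each step:
  (z²) · z = z³
  (z³) · z² = z⁵
  (z⁵) · z⁻² = z³
  (z³) · z⁴ = z⁷
  (z⁷) · z⁻⁴ = z³
  (z³) · z⁵ = z⁸

Answer: z⁸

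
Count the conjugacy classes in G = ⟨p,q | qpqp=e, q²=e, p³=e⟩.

The conjugacy classes (representative and size) are:
  [e] (size 1), [p] (size 2), [pq] (size 3).
Class equation: 1 + 2 + 3 = 6 = |G|. So G has 3 conjugacy classes.

Answer: 3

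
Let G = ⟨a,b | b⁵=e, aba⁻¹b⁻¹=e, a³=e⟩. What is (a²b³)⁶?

Compute successive powers of (a²b³), reducing at each step:
  (a²b³)²: (a²b³) · a² = ab³;   (ab³) · b³ = ab
  (a²b³)³: (ab) · a² = b;   b · b³ = b⁴
  (a²b³)⁴: (b⁴) · a² = a²b⁴;   (a²b⁴) · b³ = a²b²
  (a²b³)⁵: (a²b²) · a² = ab²;   (ab²) · b³ = a
  (a²b³)⁶: a · a² = e;   e · b³ = b³

Answer: b³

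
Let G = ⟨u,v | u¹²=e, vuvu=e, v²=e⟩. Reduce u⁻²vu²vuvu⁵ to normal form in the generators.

Multiply left to right, reducing at each step:
  (u¹⁰) · v = u¹⁰v
  (u¹⁰v) · u² = u⁸v
  (u⁸v) · v = u⁸
  (u⁸) · u = u⁹
  (u⁹) · v = u⁹v
  (u⁹v) · u⁵ = u⁴v

Answer: u⁴v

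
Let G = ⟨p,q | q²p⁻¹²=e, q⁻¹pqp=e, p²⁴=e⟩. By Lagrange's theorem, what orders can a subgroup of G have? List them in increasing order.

|G| = 48 = 2⁴ · 3. By Lagrange's theorem the order of any subgroup divides 48; the divisors of 48 are 1, 2, 3, 4, 6, 8, 12, 16, 24, 48.

Answer: 1, 2, 3, 4, 6, 8, 12, 16, 24, 48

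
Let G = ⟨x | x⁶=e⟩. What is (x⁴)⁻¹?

The order of (x⁴) is 3 (smallest k with (x⁴)ᵏ = e), so (x⁴)⁻¹ = (x⁴)² = x².
Check: (x⁴) · (x²) → (x⁴) · x² = e, giving e as required.

Answer: x²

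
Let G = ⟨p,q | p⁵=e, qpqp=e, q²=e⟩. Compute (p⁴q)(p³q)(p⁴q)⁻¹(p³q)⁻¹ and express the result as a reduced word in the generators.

[(p⁴q), (p³q)] = (p⁴q)·(p³q)·(p⁴q)⁻¹·(p³q)⁻¹.
  (p⁴q) · (p³q) = p
  p · (p⁴q) = q
  q · (p³q) = p²

Answer: p²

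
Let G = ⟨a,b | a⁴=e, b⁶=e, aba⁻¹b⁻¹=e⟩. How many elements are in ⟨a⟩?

|⟨a⟩| equals the order of a. Compute successive powers until reaching e:
  a¹ = a, a² = a², a³ = a³, a⁴ = e.
The smallest positive k with aᵏ = e is 4, so |⟨a⟩| = 4.

Answer: 4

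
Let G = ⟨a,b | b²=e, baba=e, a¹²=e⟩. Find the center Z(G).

An element z ∈ Z(G) iff z commutes with every generator.
For example a⁶ is central: (a⁶)·a = a⁷ = a·(a⁶); (a⁶)·b = a⁶b = b·(a⁶).
Whereas a ∉ Z(G) since a·b = ab ≠ a¹¹b = b·a.
Checking each of the 24 elements this way gives Z(G) = {e, a⁶}, of order 2.

Answer: {e, a⁶}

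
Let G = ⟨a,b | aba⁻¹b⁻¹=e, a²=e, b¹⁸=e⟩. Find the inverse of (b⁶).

The order of (b⁶) is 3 (smallest k with (b⁶)ᵏ = e), so (b⁶)⁻¹ = (b⁶)² = b¹².
Check: (b⁶) · (b¹²) → (b⁶) · b¹² = e, giving e as required.

Answer: b¹²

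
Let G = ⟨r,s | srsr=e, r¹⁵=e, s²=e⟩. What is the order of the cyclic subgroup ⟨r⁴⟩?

|⟨r⁴⟩| equals the order of r⁴. Compute successive powers until reaching e:
  (r⁴)¹ = r⁴, (r⁴)² = r⁸, (r⁴)³ = r¹², (r⁴)⁴ = r, (r⁴)⁵ = r⁵, (r⁴)⁶ = r⁹, (r⁴)⁷ = r¹³, (r⁴)⁸ = r², (r⁴)⁹ = r⁶, (r⁴)¹⁰ = r¹⁰, (r⁴)¹¹ = r¹⁴, (r⁴)¹² = r³, (r⁴)¹³ = r⁷, (r⁴)¹⁴ = r¹¹, (r⁴)¹⁵ = e.
The smallest positive k with (r⁴)ᵏ = e is 15, so |⟨r⁴⟩| = 15.

Answer: 15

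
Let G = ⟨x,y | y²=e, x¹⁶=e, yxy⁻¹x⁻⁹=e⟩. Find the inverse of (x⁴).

The order of (x⁴) is 4 (smallest k with (x⁴)ᵏ = e), so (x⁴)⁻¹ = (x⁴)³ = x¹².
Check: (x⁴) · (x¹²) → (x⁴) · x¹² = e, giving e as required.

Answer: x¹²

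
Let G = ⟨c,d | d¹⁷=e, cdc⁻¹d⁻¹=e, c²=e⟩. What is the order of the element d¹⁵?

Compute successive powers until reaching e:
  (d¹⁵)¹ = d¹⁵, (d¹⁵)² = d¹³, (d¹⁵)³ = d¹¹, (d¹⁵)⁴ = d⁹, (d¹⁵)⁵ = d⁷, (d¹⁵)⁶ = d⁵, (d¹⁵)⁷ = d³, (d¹⁵)⁸ = d, (d¹⁵)⁹ = d¹⁶, (d¹⁵)¹⁰ = d¹⁴, (d¹⁵)¹¹ = d¹², (d¹⁵)¹² = d¹⁰, (d¹⁵)¹³ = d⁸, (d¹⁵)¹⁴ = d⁶, (d¹⁵)¹⁵ = d⁴, (d¹⁵)¹⁶ = d², (d¹⁵)¹⁷ = e.
The smallest positive k with (d¹⁵)ᵏ = e is 17.

Answer: 17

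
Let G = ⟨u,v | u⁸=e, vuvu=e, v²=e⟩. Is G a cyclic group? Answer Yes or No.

Every cyclic group is abelian. But u·v = uv while v·u = u⁷v, so u·v ≠ v·u and G is not abelian. Hence G is not cyclic.

Answer: No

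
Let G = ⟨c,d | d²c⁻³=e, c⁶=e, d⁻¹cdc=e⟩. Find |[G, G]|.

G' = [G, G] is generated by all commutators. The generator-pair commutators are: [c, d] = c².
The subgroup they normally generate is {e, c², c⁴}, of order 3.
Check: |G/G'| = 12/3 = 4 is the order of the abelianisation.

Answer: 3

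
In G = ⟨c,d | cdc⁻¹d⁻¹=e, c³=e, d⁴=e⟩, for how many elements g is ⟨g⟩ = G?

G is cyclic of order 12. An element generates G iff its order is 12, and a cyclic group of order 12 has exactly φ(12) = 4 such elements.

Answer: 4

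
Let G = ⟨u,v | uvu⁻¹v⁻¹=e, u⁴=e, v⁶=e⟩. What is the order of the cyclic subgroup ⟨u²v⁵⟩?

|⟨u²v⁵⟩| equals the order of u²v⁵. Compute successive powers until reaching e:
  (u²v⁵)¹ = u²v⁵, (u²v⁵)² = v⁴, (u²v⁵)³ = u²v³, (u²v⁵)⁴ = v², (u²v⁵)⁵ = u²v, (u²v⁵)⁶ = e.
The smallest positive k with (u²v⁵)ᵏ = e is 6, so |⟨u²v⁵⟩| = 6.

Answer: 6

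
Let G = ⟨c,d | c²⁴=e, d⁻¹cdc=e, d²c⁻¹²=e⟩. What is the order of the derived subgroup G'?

G' = [G, G] is generated by all commutators. The generator-pair commutators are: [c, d] = c².
The subgroup they normally generate is {e, c², c⁴, c⁶, c⁸, c¹⁰, c¹², c¹⁴, c¹⁶, c¹⁸, c²⁰, c²²}, of order 12.
Check: |G/G'| = 48/12 = 4 is the order of the abelianisation.

Answer: 12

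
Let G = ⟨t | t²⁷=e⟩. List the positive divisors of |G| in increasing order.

|G| = 27 = 3³. By Lagrange's theorem the order of any subgroup divides 27; the divisors of 27 are 1, 3, 9, 27.

Answer: 1, 3, 9, 27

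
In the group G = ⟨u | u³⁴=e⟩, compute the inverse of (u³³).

The order of (u³³) is 34 (smallest k with (u³³)ᵏ = e), so (u³³)⁻¹ = (u³³)³³ = u.
Check: (u³³) · u → (u³³) · u = e, giving e as required.

Answer: u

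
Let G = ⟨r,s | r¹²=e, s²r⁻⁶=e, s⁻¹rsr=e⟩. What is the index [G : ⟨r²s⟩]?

First find ord(r²s) by computing successive powers:
  (r²s)¹ = r²s, (r²s)² = r⁶, (r²s)³ = r²s⁻¹, (r²s)⁴ = e.
So |⟨r²s⟩| = ord(r²s) = 4. With |G| = 24, by Lagrange [G : ⟨r²s⟩] = 24/4 = 6.

Answer: 6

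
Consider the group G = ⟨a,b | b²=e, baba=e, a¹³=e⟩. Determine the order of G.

Enumerate words in the generators, reducing via the relations: the distinct elements are
  {a, b, e, ab, a², a³, a⁴, a⁵, a⁶, a⁷, a⁸, a⁹, a²b, a³b, a¹², a¹¹, a¹⁰, a⁴b, a⁵b, a⁶b, a⁷b, a⁸b, a⁹b, a¹²b, a¹¹b, a¹⁰b}.
No further products give new elements, so |G| = 26.

Answer: 26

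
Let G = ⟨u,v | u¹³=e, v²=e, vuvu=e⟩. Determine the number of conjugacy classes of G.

The conjugacy classes (representative and size) are:
  [e] (size 1), [u¹²] (size 2), [u¹¹] (size 2), [u³] (size 2), [u⁴] (size 2), [u⁸] (size 2), [u⁶] (size 2), [v] (size 13).
Class equation: 1 + 2 + 2 + 2 + 2 + 2 + 2 + 13 = 26 = |G|. So G has 8 conjugacy classes.

Answer: 8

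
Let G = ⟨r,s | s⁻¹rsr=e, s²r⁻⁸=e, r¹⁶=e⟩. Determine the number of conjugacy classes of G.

The conjugacy classes (representative and size) are:
  [e] (size 1), [r] (size 2), [r¹⁴] (size 2), [r³] (size 2), [r¹²] (size 2), [r⁵] (size 2), [r¹⁰] (size 2), [r⁷] (size 2), [r⁸] (size 1), [r⁶s] (size 8), [r³s⁻¹] (size 8).
Class equation: 1 + 2 + 2 + 2 + 2 + 2 + 2 + 2 + 1 + 8 + 8 = 32 = |G|. So G has 11 conjugacy classes.

Answer: 11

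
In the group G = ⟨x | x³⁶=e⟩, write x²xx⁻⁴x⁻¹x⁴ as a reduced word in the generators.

Multiply left to right, reducing at each step:
  (x²) · x = x³
  (x³) · x⁻⁴ = x³⁵
  (x³⁵) · x⁻¹ = x³⁴
  (x³⁴) · x⁴ = x²

Answer: x²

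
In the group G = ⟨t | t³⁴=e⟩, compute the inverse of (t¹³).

The order of (t¹³) is 34 (smallest k with (t¹³)ᵏ = e), so (t¹³)⁻¹ = (t¹³)³³ = t²¹.
Check: (t¹³) · (t²¹) → (t¹³) · t²¹ = e, giving e as required.

Answer: t²¹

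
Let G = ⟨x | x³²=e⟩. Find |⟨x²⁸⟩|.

|⟨x²⁸⟩| equals the order of x²⁸. Compute successive powers until reaching e:
  (x²⁸)¹ = x²⁸, (x²⁸)² = x²⁴, (x²⁸)³ = x²⁰, (x²⁸)⁴ = x¹⁶, (x²⁸)⁵ = x¹², (x²⁸)⁶ = x⁸, (x²⁸)⁷ = x⁴, (x²⁸)⁸ = e.
The smallest positive k with (x²⁸)ᵏ = e is 8, so |⟨x²⁸⟩| = 8.

Answer: 8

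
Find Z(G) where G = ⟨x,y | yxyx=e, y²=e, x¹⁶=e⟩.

An element z ∈ Z(G) iff z commutes with every generator.
For example x⁸ is central: (x⁸)·x = x⁹ = x·(x⁸); (x⁸)·y = x⁸y = y·(x⁸).
Whereas x ∉ Z(G) since x·y = xy ≠ x¹⁵y = y·x.
Checking each of the 32 elements this way gives Z(G) = {e, x⁸}, of order 2.

Answer: {e, x⁸}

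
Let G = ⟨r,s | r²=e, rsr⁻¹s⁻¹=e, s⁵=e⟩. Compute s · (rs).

Compute s · (rs) by multiplying left to right and reducing via the relations at each step:
  s · r = rs
  (rs) · s = rs²

Answer: rs²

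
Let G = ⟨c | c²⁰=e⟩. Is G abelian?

G has a single generator, so G is cyclic and hence abelian.

Answer: Yes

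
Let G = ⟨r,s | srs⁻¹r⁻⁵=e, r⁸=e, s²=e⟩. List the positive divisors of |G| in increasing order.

|G| = 16 = 2⁴. By Lagrange's theorem the order of any subgroup divides 16; the divisors of 16 are 1, 2, 4, 8, 16.

Answer: 1, 2, 4, 8, 16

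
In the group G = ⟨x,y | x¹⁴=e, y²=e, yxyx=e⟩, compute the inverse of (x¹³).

The order of (x¹³) is 14 (smallest k with (x¹³)ᵏ = e), so (x¹³)⁻¹ = (x¹³)¹³ = x.
Check: (x¹³) · x → (x¹³) · x = e, giving e as required.

Answer: x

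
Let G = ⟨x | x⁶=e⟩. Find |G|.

G is generated by a single element, so G is cyclic. The relator gives x⁶ = e and no smaller power is forced to be e, so the 6 powers {e, x, x², x³, x⁴, x⁵} are distinct. Hence |G| = 6.

Answer: 6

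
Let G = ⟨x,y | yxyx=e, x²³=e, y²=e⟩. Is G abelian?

x·y = xy but y·x = x²²y, so x·y ≠ y·x and G is not abelian.

Answer: No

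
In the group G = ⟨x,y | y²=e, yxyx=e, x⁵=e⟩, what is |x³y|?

Compute successive powers until reaching e:
  (x³y)¹ = x³y, (x³y)² = e.
The smallest positive k with (x³y)ᵏ = e is 2.

Answer: 2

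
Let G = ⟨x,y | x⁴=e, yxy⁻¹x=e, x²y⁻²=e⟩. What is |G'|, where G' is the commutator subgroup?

G' = [G, G] is generated by all commutators. The generator-pair commutators are: [x, y] = x².
The subgroup they normally generate is {e, x²}, of order 2.
Check: |G/G'| = 8/2 = 4 is the order of the abelianisation.

Answer: 2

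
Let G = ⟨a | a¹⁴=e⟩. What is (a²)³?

Compute successive powers of (a²), reducing at each step:
  (a²)²: (a²) · a² = a⁴
  (a²)³: (a⁴) · a² = a⁶

Answer: a⁶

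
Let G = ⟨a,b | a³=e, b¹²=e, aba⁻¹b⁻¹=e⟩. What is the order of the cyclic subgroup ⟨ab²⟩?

|⟨ab²⟩| equals the order of ab². Compute successive powers until reaching e:
  (ab²)¹ = ab², (ab²)² = a²b⁴, (ab²)³ = b⁶, (ab²)⁴ = ab⁸, (ab²)⁵ = a²b¹⁰, (ab²)⁶ = e.
The smallest positive k with (ab²)ᵏ = e is 6, so |⟨ab²⟩| = 6.

Answer: 6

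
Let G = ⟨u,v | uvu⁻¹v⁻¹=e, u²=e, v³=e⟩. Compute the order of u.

Compute successive powers until reaching e:
  u¹ = u, u² = e.
The smallest positive k with uᵏ = e is 2.

Answer: 2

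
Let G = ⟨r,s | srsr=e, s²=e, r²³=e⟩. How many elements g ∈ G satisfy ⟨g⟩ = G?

⟨g⟩ = G would require ord(g) = |G| = 46, but the maximum element order in G is 23 < 46. So G is not cyclic and no single element generates it: the count is 0.

Answer: 0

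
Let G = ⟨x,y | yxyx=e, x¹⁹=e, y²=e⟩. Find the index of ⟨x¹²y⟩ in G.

First find ord(x¹²y) by computing successive powers:
  (x¹²y)¹ = x¹²y, (x¹²y)² = e.
So |⟨x¹²y⟩| = ord(x¹²y) = 2. With |G| = 38, by Lagrange [G : ⟨x¹²y⟩] = 38/2 = 19.

Answer: 19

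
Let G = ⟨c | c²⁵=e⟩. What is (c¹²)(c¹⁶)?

Compute (c¹²) · (c¹⁶) by multiplying left to right and reducing via the relations at each step:
  (c¹²) · c¹⁶ = c³

Answer: c³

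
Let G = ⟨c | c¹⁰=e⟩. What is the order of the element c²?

Compute successive powers until reaching e:
  (c²)¹ = c², (c²)² = c⁴, (c²)³ = c⁶, (c²)⁴ = c⁸, (c²)⁵ = e.
The smallest positive k with (c²)ᵏ = e is 5.

Answer: 5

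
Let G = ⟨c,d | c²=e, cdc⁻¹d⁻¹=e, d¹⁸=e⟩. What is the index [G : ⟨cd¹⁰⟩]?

First find ord(cd¹⁰) by computing successive powers:
  (cd¹⁰)¹ = cd¹⁰, (cd¹⁰)² = d², (cd¹⁰)³ = cd¹², (cd¹⁰)⁴ = d⁴, (cd¹⁰)⁵ = cd¹⁴, (cd¹⁰)⁶ = d⁶, (cd¹⁰)⁷ = cd¹⁶, (cd¹⁰)⁸ = d⁸, (cd¹⁰)⁹ = c, (cd¹⁰)¹⁰ = d¹⁰, (cd¹⁰)¹¹ = cd², (cd¹⁰)¹² = d¹², (cd¹⁰)¹³ = cd⁴, (cd¹⁰)¹⁴ = d¹⁴, (cd¹⁰)¹⁵ = cd⁶, (cd¹⁰)¹⁶ = d¹⁶, (cd¹⁰)¹⁷ = cd⁸, (cd¹⁰)¹⁸ = e.
So |⟨cd¹⁰⟩| = ord(cd¹⁰) = 18. With |G| = 36, by Lagrange [G : ⟨cd¹⁰⟩] = 36/18 = 2.

Answer: 2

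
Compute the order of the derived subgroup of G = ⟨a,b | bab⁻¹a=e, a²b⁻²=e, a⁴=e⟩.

G' = [G, G] is generated by all commutators. The generator-pair commutators are: [a, b] = a².
The subgroup they normally generate is {e, a²}, of order 2.
Check: |G/G'| = 8/2 = 4 is the order of the abelianisation.

Answer: 2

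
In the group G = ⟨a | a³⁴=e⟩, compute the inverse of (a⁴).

The order of (a⁴) is 17 (smallest k with (a⁴)ᵏ = e), so (a⁴)⁻¹ = (a⁴)¹⁶ = a³⁰.
Check: (a⁴) · (a³⁰) → (a⁴) · a³⁰ = e, giving e as required.

Answer: a³⁰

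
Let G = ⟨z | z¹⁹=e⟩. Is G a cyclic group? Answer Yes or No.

|G| = 19. The element z has order 19 (its powers give 19 distinct elements), so ⟨z⟩ = G and G is cyclic.

Answer: Yes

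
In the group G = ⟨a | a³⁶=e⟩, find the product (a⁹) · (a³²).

Compute (a⁹) · (a³²) by multiplying left to right and reducing via the relations at each step:
  (a⁹) · a³² = a⁵

Answer: a⁵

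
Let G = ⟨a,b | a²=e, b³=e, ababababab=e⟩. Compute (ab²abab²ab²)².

Compute successive powers of (ab²abab²ab²), reducing at each step:
  (ab²abab²ab²)²: (ab²abab²ab²) · a = babab²ab;   (babab²ab) · b² = babab²a;   (babab²a) · a = babab²;   (babab²) · b = baba;   (baba) · a = bab;   (bab) · b² = ba;   (ba) · a = b;   b · b² = e

Answer: e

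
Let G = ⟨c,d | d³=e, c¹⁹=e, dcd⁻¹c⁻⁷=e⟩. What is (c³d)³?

Compute successive powers of (c³d), reducing at each step:
  (c³d)²: (c³d) · c³ = c⁵d;   (c⁵d) · d = c⁵d²
  (c³d)³: (c⁵d²) · c³ = d²;   (d²) · d = e

Answer: e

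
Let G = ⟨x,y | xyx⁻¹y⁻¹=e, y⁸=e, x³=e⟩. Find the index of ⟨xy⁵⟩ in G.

First find ord(xy⁵) by computing successive powers:
  (xy⁵)¹ = xy⁵, (xy⁵)² = x²y², (xy⁵)³ = y⁷, (xy⁵)⁴ = xy⁴, (xy⁵)⁵ = x²y, (xy⁵)⁶ = y⁶, (xy⁵)⁷ = xy³, (xy⁵)⁸ = x², (xy⁵)⁹ = y⁵, (xy⁵)¹⁰ = xy², (xy⁵)¹¹ = x²y⁷, (xy⁵)¹² = y⁴, (xy⁵)¹³ = xy, (xy⁵)¹⁴ = x²y⁶, (xy⁵)¹⁵ = y³, (xy⁵)¹⁶ = x, (xy⁵)¹⁷ = x²y⁵, (xy⁵)¹⁸ = y², (xy⁵)¹⁹ = xy⁷, (xy⁵)²⁰ = x²y⁴, (xy⁵)²¹ = y, (xy⁵)²² = xy⁶, (xy⁵)²³ = x²y³, (xy⁵)²⁴ = e.
So |⟨xy⁵⟩| = ord(xy⁵) = 24. With |G| = 24, by Lagrange [G : ⟨xy⁵⟩] = 24/24 = 1.

Answer: 1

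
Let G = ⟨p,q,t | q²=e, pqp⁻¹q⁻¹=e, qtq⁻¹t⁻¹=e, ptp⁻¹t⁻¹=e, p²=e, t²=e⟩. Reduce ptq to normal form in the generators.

Multiply left to right, reducing at each step:
  p · t = pt
  (pt) · q = pqt

Answer: pqt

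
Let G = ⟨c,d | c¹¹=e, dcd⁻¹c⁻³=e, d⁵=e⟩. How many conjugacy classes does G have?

The conjugacy classes (representative and size) are:
  [e] (size 1), [c³] (size 5), [c⁶] (size 5), [c⁷d] (size 11), [c⁹d²] (size 11), [c⁷d³] (size 11), [c⁷d⁴] (size 11).
Class equation: 1 + 5 + 5 + 11 + 11 + 11 + 11 = 55 = |G|. So G has 7 conjugacy classes.

Answer: 7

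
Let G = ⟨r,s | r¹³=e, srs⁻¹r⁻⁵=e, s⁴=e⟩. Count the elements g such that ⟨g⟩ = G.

⟨g⟩ = G would require ord(g) = |G| = 52, but the maximum element order in G is 13 < 52. So G is not cyclic and no single element generates it: the count is 0.

Answer: 0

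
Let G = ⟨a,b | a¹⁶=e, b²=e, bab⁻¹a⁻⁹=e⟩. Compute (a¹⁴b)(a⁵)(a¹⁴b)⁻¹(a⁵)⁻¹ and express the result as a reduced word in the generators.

[(a¹⁴b), (a⁵)] = (a¹⁴b)·(a⁵)·(a¹⁴b)⁻¹·(a⁵)⁻¹.
  (a¹⁴b) · (a⁵) = a¹¹b
  (a¹¹b) · (a²b) = a¹³
  (a¹³) · (a¹¹) = a⁸

Answer: a⁸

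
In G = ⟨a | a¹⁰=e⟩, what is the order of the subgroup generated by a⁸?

|⟨a⁸⟩| equals the order of a⁸. Compute successive powers until reaching e:
  (a⁸)¹ = a⁸, (a⁸)² = a⁶, (a⁸)³ = a⁴, (a⁸)⁴ = a², (a⁸)⁵ = e.
The smallest positive k with (a⁸)ᵏ = e is 5, so |⟨a⁸⟩| = 5.

Answer: 5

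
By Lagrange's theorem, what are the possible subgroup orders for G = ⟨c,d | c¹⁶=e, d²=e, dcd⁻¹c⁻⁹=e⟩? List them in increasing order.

|G| = 32 = 2⁵. By Lagrange's theorem the order of any subgroup divides 32; the divisors of 32 are 1, 2, 4, 8, 16, 32.

Answer: 1, 2, 4, 8, 16, 32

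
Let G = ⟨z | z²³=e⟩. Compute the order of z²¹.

Compute successive powers until reaching e:
  (z²¹)¹ = z²¹, (z²¹)² = z¹⁹, (z²¹)³ = z¹⁷, (z²¹)⁴ = z¹⁵, (z²¹)⁵ = z¹³, (z²¹)⁶ = z¹¹, (z²¹)⁷ = z⁹, (z²¹)⁸ = z⁷, (z²¹)⁹ = z⁵, (z²¹)¹⁰ = z³, (z²¹)¹¹ = z, (z²¹)¹² = z²², (z²¹)¹³ = z²⁰, (z²¹)¹⁴ = z¹⁸, (z²¹)¹⁵ = z¹⁶, (z²¹)¹⁶ = z¹⁴, (z²¹)¹⁷ = z¹², (z²¹)¹⁸ = z¹⁰, (z²¹)¹⁹ = z⁸, (z²¹)²⁰ = z⁶, (z²¹)²¹ = z⁴, (z²¹)²² = z², (z²¹)²³ = e.
The smallest positive k with (z²¹)ᵏ = e is 23.

Answer: 23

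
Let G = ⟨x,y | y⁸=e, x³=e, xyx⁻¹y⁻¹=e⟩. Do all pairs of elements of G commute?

Each pair of generators commutes: x·y = xy = y·x. Since the generators pairwise commute, every element of G commutes with every other, so G is abelian.

Answer: Yes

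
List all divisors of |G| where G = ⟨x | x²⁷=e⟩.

|G| = 27 = 3³. By Lagrange's theorem the order of any subgroup divides 27; the divisors of 27 are 1, 3, 9, 27.

Answer: 1, 3, 9, 27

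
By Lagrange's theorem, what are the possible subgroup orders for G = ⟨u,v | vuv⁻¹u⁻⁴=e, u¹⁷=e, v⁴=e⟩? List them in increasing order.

|G| = 68 = 2² · 17. By Lagrange's theorem the order of any subgroup divides 68; the divisors of 68 are 1, 2, 4, 17, 34, 68.

Answer: 1, 2, 4, 17, 34, 68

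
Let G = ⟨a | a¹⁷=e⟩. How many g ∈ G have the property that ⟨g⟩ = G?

G is cyclic of order 17. An element generates G iff its order is 17, and a cyclic group of order 17 has exactly φ(17) = 16 such elements.

Answer: 16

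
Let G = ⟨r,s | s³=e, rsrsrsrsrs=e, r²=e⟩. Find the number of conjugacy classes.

The conjugacy classes (representative and size) are:
  [e] (size 1), [rsrs²rsrs²r] (size 15), [srsrs²r] (size 20), [rs²rs²r] (size 12), [s²rsrs²] (size 12).
Class equation: 1 + 15 + 20 + 12 + 12 = 60 = |G|. So G has 5 conjugacy classes.

Answer: 5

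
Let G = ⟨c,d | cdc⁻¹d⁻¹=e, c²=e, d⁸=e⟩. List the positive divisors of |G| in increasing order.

|G| = 16 = 2⁴. By Lagrange's theorem the order of any subgroup divides 16; the divisors of 16 are 1, 2, 4, 8, 16.

Answer: 1, 2, 4, 8, 16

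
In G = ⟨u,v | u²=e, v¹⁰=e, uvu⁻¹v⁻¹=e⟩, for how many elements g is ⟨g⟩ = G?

⟨g⟩ = G would require ord(g) = |G| = 20, but the maximum element order in G is 10 < 20. So G is not cyclic and no single element generates it: the count is 0.

Answer: 0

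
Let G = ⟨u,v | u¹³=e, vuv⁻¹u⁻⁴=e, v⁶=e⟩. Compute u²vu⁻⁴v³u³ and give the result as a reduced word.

Multiply left to right, reducing at each step:
  (u²) · v = u²v
  (u²v) · u⁻⁴ = u¹²v
  (u¹²v) · v³ = u¹²v⁴
  (u¹²v⁴) · u³ = v⁴

Answer: v⁴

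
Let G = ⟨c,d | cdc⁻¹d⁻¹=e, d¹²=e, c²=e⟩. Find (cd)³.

Compute successive powers of (cd), reducing at each step:
  (cd)²: (cd) · c = d;   d · d = d²
  (cd)³: (d²) · c = cd²;   (cd²) · d = cd³

Answer: cd³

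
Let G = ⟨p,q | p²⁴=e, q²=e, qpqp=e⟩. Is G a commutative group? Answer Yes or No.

p·q = pq but q·p = p²³q, so p·q ≠ q·p and G is not abelian.

Answer: No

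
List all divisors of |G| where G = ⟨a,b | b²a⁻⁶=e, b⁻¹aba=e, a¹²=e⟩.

|G| = 24 = 2³ · 3. By Lagrange's theorem the order of any subgroup divides 24; the divisors of 24 are 1, 2, 3, 4, 6, 8, 12, 24.

Answer: 1, 2, 3, 4, 6, 8, 12, 24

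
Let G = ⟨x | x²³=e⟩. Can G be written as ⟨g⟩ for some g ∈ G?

|G| = 23. The element x has order 23 (its powers give 23 distinct elements), so ⟨x⟩ = G and G is cyclic.

Answer: Yes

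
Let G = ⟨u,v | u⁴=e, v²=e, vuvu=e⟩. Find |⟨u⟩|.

|⟨u⟩| equals the order of u. Compute successive powers until reaching e:
  u¹ = u, u² = u², u³ = u³, u⁴ = e.
The smallest positive k with uᵏ = e is 4, so |⟨u⟩| = 4.

Answer: 4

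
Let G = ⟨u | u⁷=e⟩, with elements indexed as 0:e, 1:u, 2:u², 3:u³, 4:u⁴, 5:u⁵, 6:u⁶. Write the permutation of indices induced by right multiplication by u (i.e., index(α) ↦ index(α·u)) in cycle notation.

(0 1 2 3 4 5 6)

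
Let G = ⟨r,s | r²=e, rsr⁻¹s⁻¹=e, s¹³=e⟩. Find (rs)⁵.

Compute successive powers of (rs), reducing at each step:
  (rs)²: (rs) · r = s;   s · s = s²
  (rs)³: (s²) · r = rs²;   (rs²) · s = rs³
  (rs)⁴: (rs³) · r = s³;   (s³) · s = s⁴
  (rs)⁵: (s⁴) · r = rs⁴;   (rs⁴) · s = rs⁵

Answer: rs⁵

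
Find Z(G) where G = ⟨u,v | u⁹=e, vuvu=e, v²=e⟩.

An element z ∈ Z(G) iff z commutes with every generator.
For example e is central: e·u = u = u·e; e·v = v = v·e.
Whereas u ∉ Z(G) since u·v = uv ≠ u⁸v = v·u.
Checking each of the 18 elements this way gives Z(G) = {e}, of order 1.

Answer: {e}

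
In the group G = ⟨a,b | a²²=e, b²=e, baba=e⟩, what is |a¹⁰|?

Compute successive powers until reaching e:
  (a¹⁰)¹ = a¹⁰, (a¹⁰)² = a²⁰, (a¹⁰)³ = a⁸, (a¹⁰)⁴ = a¹⁸, (a¹⁰)⁵ = a⁶, (a¹⁰)⁶ = a¹⁶, (a¹⁰)⁷ = a⁴, (a¹⁰)⁸ = a¹⁴, (a¹⁰)⁹ = a², (a¹⁰)¹⁰ = a¹², (a¹⁰)¹¹ = e.
The smallest positive k with (a¹⁰)ᵏ = e is 11.

Answer: 11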